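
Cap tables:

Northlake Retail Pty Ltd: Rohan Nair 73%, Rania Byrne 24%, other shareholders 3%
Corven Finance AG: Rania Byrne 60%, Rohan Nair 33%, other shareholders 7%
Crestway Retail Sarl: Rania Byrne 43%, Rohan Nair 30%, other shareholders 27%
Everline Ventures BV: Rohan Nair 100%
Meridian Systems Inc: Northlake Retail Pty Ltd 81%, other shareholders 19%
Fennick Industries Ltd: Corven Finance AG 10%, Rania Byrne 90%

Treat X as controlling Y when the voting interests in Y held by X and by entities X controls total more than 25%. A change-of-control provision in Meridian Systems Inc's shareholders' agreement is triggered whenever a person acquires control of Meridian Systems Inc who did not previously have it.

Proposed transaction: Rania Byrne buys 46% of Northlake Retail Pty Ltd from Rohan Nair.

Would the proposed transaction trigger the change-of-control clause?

The purchase adds only to Rania's holdings (Rohan's stake shrinks), so Rania is the only person who could newly come to control Meridian.
Rania holds 60% of Corven, so Rania controls Corven.
Rania holds 43% of Crestway, so Rania controls Crestway.
Corven and Rania together hold 10% + 90% = 100% of Fennick, so Rania controls Fennick.
Neither Rania nor any entity Rania controls holds any voting interest in Meridian.
So before the transaction, Rania does not control Meridian.
After the purchase, Rania's direct stake in Northlake rises to 24% + 46% = 70%, and Rohan's stake falls to 27%.
Rania holds 70% of Northlake, so Rania controls Northlake.
Northlake holds 81% of Meridian, so Rania controls Meridian.
Rania did not control Meridian before and does after, so the clause is triggered.

Yes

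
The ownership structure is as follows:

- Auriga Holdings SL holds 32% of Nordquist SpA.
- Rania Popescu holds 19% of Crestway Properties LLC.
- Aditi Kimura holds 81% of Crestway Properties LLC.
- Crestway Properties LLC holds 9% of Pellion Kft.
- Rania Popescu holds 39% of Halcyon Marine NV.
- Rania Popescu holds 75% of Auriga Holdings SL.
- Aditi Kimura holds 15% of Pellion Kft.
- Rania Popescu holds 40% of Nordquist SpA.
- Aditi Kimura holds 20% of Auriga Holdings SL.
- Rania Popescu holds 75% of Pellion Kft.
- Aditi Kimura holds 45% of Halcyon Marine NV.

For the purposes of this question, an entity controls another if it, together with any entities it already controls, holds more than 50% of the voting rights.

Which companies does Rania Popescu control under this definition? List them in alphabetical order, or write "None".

Rania holds 75% of Auriga, so Rania controls Auriga.
Rania holds 75% of Pellion, so Rania controls Pellion.
Rania and Auriga together hold 40% + 32% = 72% of Nordquist, so Rania controls Nordquist.
No other company's threshold is met.

Auriga Holdings SL, Nordquist SpA, Pellion Kft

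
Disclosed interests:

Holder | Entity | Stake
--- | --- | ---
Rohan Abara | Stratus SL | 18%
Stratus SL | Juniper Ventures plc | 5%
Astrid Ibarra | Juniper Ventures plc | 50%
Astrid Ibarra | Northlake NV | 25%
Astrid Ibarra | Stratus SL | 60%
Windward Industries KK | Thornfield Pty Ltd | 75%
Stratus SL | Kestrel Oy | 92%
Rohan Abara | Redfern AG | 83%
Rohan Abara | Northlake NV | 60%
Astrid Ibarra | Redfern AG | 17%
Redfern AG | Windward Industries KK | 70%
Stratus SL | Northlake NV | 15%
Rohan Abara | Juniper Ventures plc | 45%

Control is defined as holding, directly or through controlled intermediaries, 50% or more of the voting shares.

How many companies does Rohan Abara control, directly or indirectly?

4

Rohan holds 83% of Redfern, so Rohan controls Redfern.
Redfern holds 70% of Windward, so Rohan controls Windward.
Rohan holds 60% of Northlake, so Rohan controls Northlake.
Windward holds 75% of Thornfield, so Rohan controls Thornfield.
No other company's threshold is met.
Rohan controls 4 companies.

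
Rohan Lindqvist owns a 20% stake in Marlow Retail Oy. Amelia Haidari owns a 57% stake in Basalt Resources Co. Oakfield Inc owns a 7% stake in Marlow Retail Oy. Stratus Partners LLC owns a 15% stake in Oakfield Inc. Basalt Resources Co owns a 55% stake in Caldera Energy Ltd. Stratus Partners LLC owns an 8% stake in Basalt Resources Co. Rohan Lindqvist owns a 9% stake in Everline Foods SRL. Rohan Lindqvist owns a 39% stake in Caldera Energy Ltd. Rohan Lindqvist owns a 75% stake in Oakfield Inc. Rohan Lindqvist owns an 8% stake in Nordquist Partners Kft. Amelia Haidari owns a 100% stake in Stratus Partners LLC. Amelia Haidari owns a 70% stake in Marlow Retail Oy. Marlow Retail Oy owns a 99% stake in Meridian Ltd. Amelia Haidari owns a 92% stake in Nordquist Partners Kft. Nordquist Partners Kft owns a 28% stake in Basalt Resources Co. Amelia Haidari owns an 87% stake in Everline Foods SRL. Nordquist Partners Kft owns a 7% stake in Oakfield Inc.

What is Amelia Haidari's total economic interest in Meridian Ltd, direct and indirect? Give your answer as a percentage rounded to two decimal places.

Amelia reaches Meridian along 3 paths.
Via Stratus → Oakfield → Marlow: 100% × 15% × 7% × 99% = 1.0395%.
Via Nordquist → Oakfield → Marlow: 92% × 7% × 7% × 99% = 0.446292%.
Via Marlow: 70% × 99% = 69.3%.
Total: 1.0395% + 0.446292% + 69.3% = 70.785792%.
Rounded: 70.79%.

70.79%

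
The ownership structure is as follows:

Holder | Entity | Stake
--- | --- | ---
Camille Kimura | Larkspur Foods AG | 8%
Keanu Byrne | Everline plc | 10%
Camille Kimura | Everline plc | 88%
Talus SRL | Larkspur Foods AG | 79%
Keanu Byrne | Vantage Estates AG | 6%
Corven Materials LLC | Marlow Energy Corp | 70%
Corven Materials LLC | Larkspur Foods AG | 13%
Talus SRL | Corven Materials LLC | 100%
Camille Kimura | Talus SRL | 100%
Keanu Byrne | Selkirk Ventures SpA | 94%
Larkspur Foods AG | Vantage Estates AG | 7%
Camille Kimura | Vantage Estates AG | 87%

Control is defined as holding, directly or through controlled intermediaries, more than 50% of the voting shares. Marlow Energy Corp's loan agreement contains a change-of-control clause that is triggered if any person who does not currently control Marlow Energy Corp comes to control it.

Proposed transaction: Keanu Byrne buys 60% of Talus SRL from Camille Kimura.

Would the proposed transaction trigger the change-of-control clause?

The purchase adds only to Keanu's holdings (Camille's stake shrinks), so Keanu is the only person who could newly come to control Marlow.
Keanu holds 94% of Selkirk, so Keanu controls Selkirk.
Neither Keanu nor any entity Keanu controls holds any voting interest in Marlow.
So before the transaction, Keanu does not control Marlow.
After the purchase, Keanu holds 60% of Talus directly, and Camille's stake falls to 40%.
Keanu holds 60% of Talus, so Keanu controls Talus.
Talus holds 100% of Corven, so Keanu controls Corven.
Corven holds 70% of Marlow, so Keanu controls Marlow.
Keanu did not control Marlow before and does after, so the clause is triggered.

Yes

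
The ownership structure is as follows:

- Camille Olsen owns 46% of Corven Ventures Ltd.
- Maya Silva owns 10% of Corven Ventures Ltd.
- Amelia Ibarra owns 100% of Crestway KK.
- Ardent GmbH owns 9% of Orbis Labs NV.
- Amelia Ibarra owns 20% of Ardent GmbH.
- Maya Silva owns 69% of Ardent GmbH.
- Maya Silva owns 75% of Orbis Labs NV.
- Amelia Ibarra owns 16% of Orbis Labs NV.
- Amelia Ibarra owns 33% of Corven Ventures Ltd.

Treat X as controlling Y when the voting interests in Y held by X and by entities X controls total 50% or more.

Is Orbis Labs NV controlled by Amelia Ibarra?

No

Amelia holds 100% of Crestway, so Amelia controls Crestway.
In Orbis, Amelia's side holds only 16%, not ≥ 50%.
So Amelia does not control Orbis.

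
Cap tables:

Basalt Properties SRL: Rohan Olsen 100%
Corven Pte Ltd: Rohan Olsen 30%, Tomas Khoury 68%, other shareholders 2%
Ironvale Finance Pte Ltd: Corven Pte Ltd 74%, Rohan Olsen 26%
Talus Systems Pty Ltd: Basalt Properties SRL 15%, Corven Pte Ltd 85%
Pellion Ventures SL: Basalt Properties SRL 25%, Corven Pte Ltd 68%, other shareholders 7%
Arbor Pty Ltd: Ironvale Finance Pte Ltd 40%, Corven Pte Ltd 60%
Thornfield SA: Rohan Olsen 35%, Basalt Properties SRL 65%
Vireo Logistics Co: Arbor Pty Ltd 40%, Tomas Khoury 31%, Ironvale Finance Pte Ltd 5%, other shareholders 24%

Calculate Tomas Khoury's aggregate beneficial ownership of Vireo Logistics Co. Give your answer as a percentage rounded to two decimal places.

57.89%

Tomas reaches Vireo along 4 paths.
Via Corven → Ironvale → Arbor: 68% × 74% × 40% × 40% = 8.0512%.
Via Corven → Arbor: 68% × 60% × 40% = 16.32%.
Direct stake: 31% = 31%.
Via Corven → Ironvale: 68% × 74% × 5% = 2.516%.
Total: 8.0512% + 16.32% + 31% + 2.516% = 57.8872%.
Rounded: 57.89%.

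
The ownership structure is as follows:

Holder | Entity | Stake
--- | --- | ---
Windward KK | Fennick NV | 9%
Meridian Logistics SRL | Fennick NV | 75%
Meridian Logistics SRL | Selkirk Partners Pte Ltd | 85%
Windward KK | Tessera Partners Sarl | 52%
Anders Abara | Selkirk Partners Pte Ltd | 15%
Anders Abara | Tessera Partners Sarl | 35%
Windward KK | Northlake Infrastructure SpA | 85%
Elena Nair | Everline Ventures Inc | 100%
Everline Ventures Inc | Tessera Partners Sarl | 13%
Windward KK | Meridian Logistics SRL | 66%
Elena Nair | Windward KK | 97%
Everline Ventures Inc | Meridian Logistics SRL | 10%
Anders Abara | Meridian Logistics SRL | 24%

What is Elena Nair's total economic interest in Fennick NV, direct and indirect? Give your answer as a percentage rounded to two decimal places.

Elena reaches Fennick along 3 paths.
Via Windward: 97% × 9% = 8.73%.
Via Windward → Meridian: 97% × 66% × 75% = 48.015%.
Via Everline → Meridian: 100% × 10% × 75% = 7.5%.
Total: 8.73% + 48.015% + 7.5% = 64.245%.
Rounded: 64.25%.

64.25%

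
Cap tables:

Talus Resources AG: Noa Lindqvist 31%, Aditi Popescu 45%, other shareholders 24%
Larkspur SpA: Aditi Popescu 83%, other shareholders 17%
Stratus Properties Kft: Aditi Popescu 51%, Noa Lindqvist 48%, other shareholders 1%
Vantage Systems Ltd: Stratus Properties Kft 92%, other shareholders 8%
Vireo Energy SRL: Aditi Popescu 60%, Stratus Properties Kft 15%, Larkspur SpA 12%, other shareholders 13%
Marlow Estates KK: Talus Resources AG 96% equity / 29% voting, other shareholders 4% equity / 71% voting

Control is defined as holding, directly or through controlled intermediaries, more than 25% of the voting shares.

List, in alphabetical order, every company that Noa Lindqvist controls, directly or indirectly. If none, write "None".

Noa holds 31% of Talus, so Noa controls Talus.
Noa holds 48% of Stratus, so Noa controls Stratus.
Stratus holds 92% of Vantage, so Noa controls Vantage.
Talus holds 29% of Marlow, so Noa controls Marlow.
No other company's threshold is met.

Marlow Estates KK, Stratus Properties Kft, Talus Resources AG, Vantage Systems Ltd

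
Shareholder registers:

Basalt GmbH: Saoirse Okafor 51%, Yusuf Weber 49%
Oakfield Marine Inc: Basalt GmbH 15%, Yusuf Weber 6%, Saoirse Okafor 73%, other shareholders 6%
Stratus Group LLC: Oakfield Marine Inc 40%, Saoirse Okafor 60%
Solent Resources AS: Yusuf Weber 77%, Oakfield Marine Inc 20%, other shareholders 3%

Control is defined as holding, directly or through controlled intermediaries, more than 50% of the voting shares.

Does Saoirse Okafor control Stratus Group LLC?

Yes

Saoirse holds 51% of Basalt, so Saoirse controls Basalt.
Basalt and Saoirse together hold 15% + 73% = 88% of Oakfield, so Saoirse controls Oakfield.
Oakfield and Saoirse together hold 40% + 60% = 100% of Stratus, so Saoirse controls Stratus.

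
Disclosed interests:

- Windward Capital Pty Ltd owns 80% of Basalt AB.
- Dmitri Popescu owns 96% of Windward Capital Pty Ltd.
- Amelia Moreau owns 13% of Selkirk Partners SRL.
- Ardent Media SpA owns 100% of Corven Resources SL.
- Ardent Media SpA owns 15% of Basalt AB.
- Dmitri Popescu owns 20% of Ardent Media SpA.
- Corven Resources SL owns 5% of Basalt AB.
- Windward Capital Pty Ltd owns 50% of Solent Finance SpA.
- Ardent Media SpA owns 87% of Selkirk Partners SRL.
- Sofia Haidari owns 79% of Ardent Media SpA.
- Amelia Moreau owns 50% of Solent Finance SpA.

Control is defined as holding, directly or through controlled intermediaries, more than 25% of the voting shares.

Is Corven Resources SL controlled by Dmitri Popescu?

No

Dmitri holds 96% of Windward, so Dmitri controls Windward.
Windward holds 50% of Solent, so Dmitri controls Solent.
Windward holds 80% of Basalt, so Dmitri controls Basalt.
Neither Dmitri nor any entity Dmitri controls holds any voting interest in Corven.
So Dmitri does not control Corven.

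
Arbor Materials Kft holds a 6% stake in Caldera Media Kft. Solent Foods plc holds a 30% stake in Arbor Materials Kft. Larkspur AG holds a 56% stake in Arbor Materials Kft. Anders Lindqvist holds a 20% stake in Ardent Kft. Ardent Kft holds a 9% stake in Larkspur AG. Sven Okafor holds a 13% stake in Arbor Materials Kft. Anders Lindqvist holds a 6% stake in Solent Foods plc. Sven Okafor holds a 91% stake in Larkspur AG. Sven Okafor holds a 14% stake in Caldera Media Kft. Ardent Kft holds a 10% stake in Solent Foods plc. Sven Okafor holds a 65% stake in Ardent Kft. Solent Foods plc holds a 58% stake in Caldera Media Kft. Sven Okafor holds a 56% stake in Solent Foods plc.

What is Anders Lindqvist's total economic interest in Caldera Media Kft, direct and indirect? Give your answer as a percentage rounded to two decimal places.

4.84%

Anders reaches Caldera along 5 paths.
Via Solent: 6% × 58% = 3.48%.
Via Ardent → Solent: 20% × 10% × 58% = 1.16%.
Via Ardent → Larkspur → Arbor: 20% × 9% × 56% × 6% = 0.06048%.
Via Solent → Arbor: 6% × 30% × 6% = 0.108%.
Via Ardent → Solent → Arbor: 20% × 10% × 30% × 6% = 0.036%.
Total: 3.48% + 1.16% + 0.06048% + 0.108% + 0.036% = 4.84448%.
Rounded: 4.84%.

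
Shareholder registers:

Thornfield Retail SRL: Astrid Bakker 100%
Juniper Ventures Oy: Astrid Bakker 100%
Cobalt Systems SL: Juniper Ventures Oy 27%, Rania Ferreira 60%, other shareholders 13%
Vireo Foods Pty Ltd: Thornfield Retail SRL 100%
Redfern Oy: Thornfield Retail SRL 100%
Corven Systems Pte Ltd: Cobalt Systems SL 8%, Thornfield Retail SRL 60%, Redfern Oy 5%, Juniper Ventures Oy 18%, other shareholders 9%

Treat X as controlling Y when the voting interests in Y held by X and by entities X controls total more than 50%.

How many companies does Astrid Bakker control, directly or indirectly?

Astrid holds 100% of Thornfield, so Astrid controls Thornfield.
Astrid holds 100% of Juniper, so Astrid controls Juniper.
Thornfield holds 100% of Vireo, so Astrid controls Vireo.
Thornfield holds 100% of Redfern, so Astrid controls Redfern.
Thornfield and Redfern and Juniper together hold 60% + 5% + 18% = 83% of Corven, so Astrid controls Corven.
No other company's threshold is met.
Astrid controls 5 companies.

5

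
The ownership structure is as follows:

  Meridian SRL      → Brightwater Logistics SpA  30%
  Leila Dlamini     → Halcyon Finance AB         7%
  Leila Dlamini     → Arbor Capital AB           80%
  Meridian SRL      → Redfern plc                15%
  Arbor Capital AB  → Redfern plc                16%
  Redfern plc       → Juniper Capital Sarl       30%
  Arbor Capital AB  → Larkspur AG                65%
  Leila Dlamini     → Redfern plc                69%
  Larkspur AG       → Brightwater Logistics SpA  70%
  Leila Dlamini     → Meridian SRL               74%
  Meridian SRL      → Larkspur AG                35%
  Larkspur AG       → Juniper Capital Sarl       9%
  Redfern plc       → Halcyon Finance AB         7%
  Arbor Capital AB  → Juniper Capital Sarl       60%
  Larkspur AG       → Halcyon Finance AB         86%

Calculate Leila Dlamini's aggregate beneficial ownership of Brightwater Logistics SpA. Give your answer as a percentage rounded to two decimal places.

76.73%

Leila reaches Brightwater along 3 paths.
Via Meridian → Larkspur: 74% × 35% × 70% = 18.13%.
Via Arbor → Larkspur: 80% × 65% × 70% = 36.4%.
Via Meridian: 74% × 30% = 22.2%.
Total: 18.13% + 36.4% + 22.2% = 76.73%.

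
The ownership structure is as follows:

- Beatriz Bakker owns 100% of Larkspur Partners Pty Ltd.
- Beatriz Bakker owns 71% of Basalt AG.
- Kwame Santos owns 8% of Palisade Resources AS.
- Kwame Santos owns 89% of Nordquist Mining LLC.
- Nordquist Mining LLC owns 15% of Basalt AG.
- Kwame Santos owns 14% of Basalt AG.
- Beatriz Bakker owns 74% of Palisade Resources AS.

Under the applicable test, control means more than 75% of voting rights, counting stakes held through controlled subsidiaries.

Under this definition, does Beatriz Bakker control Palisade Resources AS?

Beatriz holds 100% of Larkspur, so Beatriz controls Larkspur.
In Palisade, Beatriz's side holds only 74%, not > 75%.
So Beatriz does not control Palisade.

No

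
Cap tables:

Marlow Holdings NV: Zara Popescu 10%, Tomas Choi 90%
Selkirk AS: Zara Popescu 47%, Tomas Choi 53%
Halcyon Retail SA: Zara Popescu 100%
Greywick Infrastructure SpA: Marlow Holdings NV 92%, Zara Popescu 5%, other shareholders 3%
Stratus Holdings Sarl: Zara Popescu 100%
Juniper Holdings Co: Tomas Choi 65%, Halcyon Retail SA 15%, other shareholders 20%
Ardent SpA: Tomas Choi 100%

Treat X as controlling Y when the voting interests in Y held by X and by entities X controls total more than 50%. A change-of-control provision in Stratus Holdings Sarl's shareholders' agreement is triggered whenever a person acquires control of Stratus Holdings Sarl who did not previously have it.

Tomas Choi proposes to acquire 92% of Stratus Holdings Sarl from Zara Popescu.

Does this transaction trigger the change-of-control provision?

Yes

The purchase adds only to Tomas's holdings (Zara's stake shrinks), so Tomas is the only person who could newly come to control Stratus.
Tomas holds 90% of Marlow, so Tomas controls Marlow.
Tomas holds 53% of Selkirk, so Tomas controls Selkirk.
Marlow holds 92% of Greywick, so Tomas controls Greywick.
Tomas holds 65% of Juniper, so Tomas controls Juniper.
Tomas holds 100% of Ardent, so Tomas controls Ardent.
Neither Tomas nor any entity Tomas controls holds any voting interest in Stratus.
So before the transaction, Tomas does not control Stratus.
After the purchase, Tomas holds 92% of Stratus directly, and Zara's stake falls to 8%.
Tomas holds 92% of Stratus, so Tomas controls Stratus.
Tomas did not control Stratus before and does after, so the clause is triggered.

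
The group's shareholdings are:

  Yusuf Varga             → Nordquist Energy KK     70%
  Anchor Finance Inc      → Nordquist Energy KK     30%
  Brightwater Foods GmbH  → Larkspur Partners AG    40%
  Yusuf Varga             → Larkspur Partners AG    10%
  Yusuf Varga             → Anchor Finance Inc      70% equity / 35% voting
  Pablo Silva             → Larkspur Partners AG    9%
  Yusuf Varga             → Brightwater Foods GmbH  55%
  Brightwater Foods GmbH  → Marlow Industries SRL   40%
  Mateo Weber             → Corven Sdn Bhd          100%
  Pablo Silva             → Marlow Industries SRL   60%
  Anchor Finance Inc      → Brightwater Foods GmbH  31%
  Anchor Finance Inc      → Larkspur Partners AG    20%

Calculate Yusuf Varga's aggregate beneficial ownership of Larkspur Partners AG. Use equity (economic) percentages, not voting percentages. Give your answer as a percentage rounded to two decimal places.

Yusuf reaches Larkspur along 4 paths.
Via Anchor: 70% × 20% = 14%.
Via Brightwater: 55% × 40% = 22%.
Via Anchor → Brightwater: 70% × 31% × 40% = 8.68%.
Direct stake: 10% = 10%.
Total: 14% + 22% + 8.68% + 10% = 54.68%.

54.68%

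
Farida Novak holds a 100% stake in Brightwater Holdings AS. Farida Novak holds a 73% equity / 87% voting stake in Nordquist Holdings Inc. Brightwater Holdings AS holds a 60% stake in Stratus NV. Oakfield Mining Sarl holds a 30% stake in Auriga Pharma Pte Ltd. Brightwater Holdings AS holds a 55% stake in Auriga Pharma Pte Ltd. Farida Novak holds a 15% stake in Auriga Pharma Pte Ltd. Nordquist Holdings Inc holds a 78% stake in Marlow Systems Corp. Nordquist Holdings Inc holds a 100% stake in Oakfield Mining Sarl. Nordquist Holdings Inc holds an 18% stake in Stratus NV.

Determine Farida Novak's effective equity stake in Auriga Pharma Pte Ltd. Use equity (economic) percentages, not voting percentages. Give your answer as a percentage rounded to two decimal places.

Farida reaches Auriga along 3 paths.
Direct stake: 15% = 15%.
Via Nordquist → Oakfield: 73% × 100% × 30% = 21.9%.
Via Brightwater: 100% × 55% = 55%.
Total: 15% + 21.9% + 55% = 91.9%.
Rounded: 91.90%.

91.90%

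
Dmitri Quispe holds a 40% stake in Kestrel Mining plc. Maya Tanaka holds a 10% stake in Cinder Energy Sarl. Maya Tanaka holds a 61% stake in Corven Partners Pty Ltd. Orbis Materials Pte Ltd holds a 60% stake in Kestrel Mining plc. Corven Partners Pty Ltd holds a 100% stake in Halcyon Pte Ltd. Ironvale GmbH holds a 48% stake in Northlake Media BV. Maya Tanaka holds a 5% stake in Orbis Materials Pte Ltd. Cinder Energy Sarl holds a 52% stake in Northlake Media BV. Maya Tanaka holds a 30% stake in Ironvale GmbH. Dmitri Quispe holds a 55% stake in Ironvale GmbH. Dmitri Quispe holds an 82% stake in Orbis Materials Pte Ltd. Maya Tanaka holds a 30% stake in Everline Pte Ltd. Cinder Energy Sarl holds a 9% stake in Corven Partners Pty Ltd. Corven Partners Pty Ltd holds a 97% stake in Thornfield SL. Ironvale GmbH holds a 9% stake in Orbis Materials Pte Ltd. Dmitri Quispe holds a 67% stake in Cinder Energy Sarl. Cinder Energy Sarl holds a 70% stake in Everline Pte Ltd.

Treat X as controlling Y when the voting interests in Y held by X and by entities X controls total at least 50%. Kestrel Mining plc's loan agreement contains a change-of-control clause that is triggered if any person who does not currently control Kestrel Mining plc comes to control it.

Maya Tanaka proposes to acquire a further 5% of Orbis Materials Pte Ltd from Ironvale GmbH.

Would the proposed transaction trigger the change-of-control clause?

No

The purchase adds only to Maya's holdings (Ironvale's stake shrinks), so Maya is the only person who could newly come to control Kestrel.
Maya holds 61% of Corven, so Maya controls Corven.
Corven holds 100% of Halcyon, so Maya controls Halcyon.
Corven holds 97% of Thornfield, so Maya controls Thornfield.
Neither Maya nor any entity Maya controls holds any voting interest in Kestrel.
So before the transaction, Maya does not control Kestrel.
After the purchase, Maya's direct stake in Orbis rises to 5% + 5% = 10%, and Ironvale's stake falls to 4%.
Maya's side now holds 10% of Orbis, not ≥ 50%, so Maya still does not control Orbis.
After the transaction, neither Maya nor any entity Maya controls holds a voting interest in Kestrel, so Maya still does not control it.
No new person acquires control, so the clause is not triggered.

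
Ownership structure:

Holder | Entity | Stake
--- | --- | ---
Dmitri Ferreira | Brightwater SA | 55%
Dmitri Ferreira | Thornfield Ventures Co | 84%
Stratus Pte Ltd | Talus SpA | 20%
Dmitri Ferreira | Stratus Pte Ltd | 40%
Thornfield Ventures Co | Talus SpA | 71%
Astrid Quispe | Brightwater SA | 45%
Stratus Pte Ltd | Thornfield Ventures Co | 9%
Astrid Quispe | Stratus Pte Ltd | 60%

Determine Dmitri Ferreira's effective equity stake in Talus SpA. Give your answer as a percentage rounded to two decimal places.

70.20%

Dmitri reaches Talus along 3 paths.
Via Stratus: 40% × 20% = 8%.
Via Thornfield: 84% × 71% = 59.64%.
Via Stratus → Thornfield: 40% × 9% × 71% = 2.556%.
Total: 8% + 59.64% + 2.556% = 70.196%.
Rounded: 70.20%.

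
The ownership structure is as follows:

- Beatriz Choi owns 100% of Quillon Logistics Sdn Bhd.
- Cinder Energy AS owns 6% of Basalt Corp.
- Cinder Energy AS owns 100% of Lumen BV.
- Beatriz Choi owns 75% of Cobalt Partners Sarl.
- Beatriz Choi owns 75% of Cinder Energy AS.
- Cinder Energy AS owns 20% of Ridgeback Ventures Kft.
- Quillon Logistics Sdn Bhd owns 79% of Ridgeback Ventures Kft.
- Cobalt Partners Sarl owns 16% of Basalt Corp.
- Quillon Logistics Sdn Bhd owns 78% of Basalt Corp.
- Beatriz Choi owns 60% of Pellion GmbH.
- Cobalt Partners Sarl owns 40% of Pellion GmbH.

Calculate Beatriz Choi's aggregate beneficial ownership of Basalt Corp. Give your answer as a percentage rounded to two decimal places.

94.50%

Beatriz reaches Basalt along 3 paths.
Via Cinder: 75% × 6% = 4.5%.
Via Cobalt: 75% × 16% = 12%.
Via Quillon: 100% × 78% = 78%.
Total: 4.5% + 12% + 78% = 94.5%.
Rounded: 94.50%.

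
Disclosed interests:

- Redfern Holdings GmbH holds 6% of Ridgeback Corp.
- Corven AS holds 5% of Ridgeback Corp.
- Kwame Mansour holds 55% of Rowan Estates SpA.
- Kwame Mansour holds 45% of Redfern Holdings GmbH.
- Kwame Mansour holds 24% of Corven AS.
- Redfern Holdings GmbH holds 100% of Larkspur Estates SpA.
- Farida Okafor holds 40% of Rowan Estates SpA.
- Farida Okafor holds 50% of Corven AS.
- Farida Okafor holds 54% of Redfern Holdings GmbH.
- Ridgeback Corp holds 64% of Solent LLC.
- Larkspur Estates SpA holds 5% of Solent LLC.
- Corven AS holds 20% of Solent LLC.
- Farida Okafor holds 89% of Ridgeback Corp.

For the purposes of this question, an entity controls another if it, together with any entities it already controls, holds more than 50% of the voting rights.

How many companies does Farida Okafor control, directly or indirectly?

Farida holds 54% of Redfern, so Farida controls Redfern.
Redfern and Farida together hold 6% + 89% = 95% of Ridgeback, so Farida controls Ridgeback.
Redfern holds 100% of Larkspur, so Farida controls Larkspur.
Ridgeback and Larkspur together hold 64% + 5% = 69% of Solent, so Farida controls Solent.
No other company's threshold is met.
Farida controls 4 companies.

4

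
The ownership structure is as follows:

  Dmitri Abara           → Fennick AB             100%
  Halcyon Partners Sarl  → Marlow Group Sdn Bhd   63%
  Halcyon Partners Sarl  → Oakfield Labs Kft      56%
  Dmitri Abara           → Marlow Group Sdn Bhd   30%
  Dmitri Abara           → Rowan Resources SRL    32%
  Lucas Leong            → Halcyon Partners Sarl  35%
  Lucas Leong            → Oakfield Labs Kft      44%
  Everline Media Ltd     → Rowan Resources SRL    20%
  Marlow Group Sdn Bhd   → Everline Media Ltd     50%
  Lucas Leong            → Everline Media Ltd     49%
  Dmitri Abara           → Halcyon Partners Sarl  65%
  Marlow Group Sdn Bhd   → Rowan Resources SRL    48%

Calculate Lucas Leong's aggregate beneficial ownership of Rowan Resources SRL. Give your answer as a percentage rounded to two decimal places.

22.59%

Lucas reaches Rowan along 3 paths.
Via Everline: 49% × 20% = 9.8%.
Via Halcyon → Marlow → Everline: 35% × 63% × 50% × 20% = 2.205%.
Via Halcyon → Marlow: 35% × 63% × 48% = 10.584%.
Total: 9.8% + 2.205% + 10.584% = 22.589%.
Rounded: 22.59%.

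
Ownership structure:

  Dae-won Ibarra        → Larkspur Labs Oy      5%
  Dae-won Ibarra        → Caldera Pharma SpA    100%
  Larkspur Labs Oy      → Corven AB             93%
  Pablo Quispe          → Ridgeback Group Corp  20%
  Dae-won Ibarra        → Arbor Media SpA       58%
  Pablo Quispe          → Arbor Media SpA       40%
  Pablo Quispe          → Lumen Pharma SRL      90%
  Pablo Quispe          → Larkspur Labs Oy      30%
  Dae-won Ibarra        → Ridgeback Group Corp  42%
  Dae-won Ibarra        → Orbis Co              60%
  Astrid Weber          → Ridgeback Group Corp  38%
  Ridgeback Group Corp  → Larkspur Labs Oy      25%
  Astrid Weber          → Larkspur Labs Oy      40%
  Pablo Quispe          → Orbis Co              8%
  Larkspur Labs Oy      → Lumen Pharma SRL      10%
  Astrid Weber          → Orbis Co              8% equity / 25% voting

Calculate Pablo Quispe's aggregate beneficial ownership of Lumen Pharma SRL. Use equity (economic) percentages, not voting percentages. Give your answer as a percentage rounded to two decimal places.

93.50%

Pablo reaches Lumen along 3 paths.
Via Larkspur: 30% × 10% = 3%.
Via Ridgeback → Larkspur: 20% × 25% × 10% = 0.5%.
Direct stake: 90% = 90%.
Total: 3% + 0.5% + 90% = 93.5%.
Rounded: 93.50%.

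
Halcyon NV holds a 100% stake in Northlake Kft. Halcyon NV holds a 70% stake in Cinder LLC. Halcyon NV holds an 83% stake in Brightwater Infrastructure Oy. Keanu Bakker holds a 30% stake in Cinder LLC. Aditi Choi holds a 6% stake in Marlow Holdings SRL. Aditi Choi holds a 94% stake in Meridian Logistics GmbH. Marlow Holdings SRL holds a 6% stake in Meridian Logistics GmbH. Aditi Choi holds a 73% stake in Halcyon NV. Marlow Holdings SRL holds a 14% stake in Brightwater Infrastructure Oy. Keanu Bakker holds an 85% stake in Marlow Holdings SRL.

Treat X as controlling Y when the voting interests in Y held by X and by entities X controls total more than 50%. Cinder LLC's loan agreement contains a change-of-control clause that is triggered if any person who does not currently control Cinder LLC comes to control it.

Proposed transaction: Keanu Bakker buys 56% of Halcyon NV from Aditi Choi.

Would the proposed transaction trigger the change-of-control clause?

Yes

The purchase adds only to Keanu's holdings (Aditi's stake shrinks), so Keanu is the only person who could newly come to control Cinder.
Keanu holds 85% of Marlow, so Keanu controls Marlow.
In Cinder, Keanu's side holds only 30%, not > 50%.
So before the transaction, Keanu does not control Cinder.
After the purchase, Keanu holds 56% of Halcyon directly, and Aditi's stake falls to 17%.
Keanu holds 56% of Halcyon, so Keanu controls Halcyon.
Halcyon and Keanu together hold 70% + 30% = 100% of Cinder, so Keanu controls Cinder.
Keanu did not control Cinder before and does after, so the clause is triggered.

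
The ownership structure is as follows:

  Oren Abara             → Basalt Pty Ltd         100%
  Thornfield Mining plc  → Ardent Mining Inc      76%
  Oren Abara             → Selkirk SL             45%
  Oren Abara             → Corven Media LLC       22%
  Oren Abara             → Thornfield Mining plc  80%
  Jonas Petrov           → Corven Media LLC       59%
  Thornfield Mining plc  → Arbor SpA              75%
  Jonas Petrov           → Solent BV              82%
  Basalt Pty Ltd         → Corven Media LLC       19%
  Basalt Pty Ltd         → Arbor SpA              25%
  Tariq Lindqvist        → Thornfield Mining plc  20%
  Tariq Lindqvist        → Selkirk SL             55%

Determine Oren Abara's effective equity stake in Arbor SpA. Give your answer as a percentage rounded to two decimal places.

Oren reaches Arbor along 2 paths.
Via Thornfield: 80% × 75% = 60%.
Via Basalt: 100% × 25% = 25%.
Total: 60% + 25% = 85%.
Rounded: 85.00%.

85.00%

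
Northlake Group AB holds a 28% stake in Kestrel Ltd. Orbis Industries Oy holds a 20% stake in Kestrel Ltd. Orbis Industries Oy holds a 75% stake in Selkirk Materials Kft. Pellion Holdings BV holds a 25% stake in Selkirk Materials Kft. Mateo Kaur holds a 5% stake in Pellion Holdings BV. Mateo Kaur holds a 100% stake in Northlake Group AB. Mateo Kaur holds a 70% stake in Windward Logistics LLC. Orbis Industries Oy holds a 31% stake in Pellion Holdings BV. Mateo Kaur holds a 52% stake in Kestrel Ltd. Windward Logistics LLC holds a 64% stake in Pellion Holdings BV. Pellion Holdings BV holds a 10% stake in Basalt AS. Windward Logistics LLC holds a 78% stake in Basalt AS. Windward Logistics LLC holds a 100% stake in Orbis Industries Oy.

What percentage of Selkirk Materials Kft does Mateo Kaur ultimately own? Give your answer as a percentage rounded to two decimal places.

Mateo reaches Selkirk along 4 paths.
Via Windward → Pellion: 70% × 64% × 25% = 11.2%.
Via Windward → Orbis → Pellion: 70% × 100% × 31% × 25% = 5.425%.
Via Pellion: 5% × 25% = 1.25%.
Via Windward → Orbis: 70% × 100% × 75% = 52.5%.
Total: 11.2% + 5.425% + 1.25% + 52.5% = 70.375%.
Rounded: 70.38%.

70.38%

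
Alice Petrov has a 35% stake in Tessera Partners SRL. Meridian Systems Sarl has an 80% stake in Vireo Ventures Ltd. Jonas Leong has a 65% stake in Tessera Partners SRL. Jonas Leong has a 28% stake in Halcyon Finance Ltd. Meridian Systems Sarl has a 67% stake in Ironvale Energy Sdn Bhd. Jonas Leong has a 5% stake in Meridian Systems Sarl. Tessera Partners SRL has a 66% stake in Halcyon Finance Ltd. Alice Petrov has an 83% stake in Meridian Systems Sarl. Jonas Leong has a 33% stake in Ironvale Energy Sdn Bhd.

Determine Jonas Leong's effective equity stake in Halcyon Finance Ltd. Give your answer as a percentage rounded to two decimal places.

Jonas reaches Halcyon along 2 paths.
Via Tessera: 65% × 66% = 42.9%.
Direct stake: 28% = 28%.
Total: 42.9% + 28% = 70.9%.
Rounded: 70.90%.

70.90%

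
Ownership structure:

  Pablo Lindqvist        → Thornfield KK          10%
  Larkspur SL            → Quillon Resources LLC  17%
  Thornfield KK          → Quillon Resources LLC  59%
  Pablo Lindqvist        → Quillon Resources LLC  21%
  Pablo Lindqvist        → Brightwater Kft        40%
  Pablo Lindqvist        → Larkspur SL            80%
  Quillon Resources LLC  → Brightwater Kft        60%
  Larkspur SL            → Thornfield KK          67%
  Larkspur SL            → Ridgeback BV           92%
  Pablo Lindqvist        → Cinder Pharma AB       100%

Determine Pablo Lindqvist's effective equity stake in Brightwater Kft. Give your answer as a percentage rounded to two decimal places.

83.27%

Pablo reaches Brightwater along 5 paths.
Direct stake: 40% = 40%.
Via Larkspur → Quillon: 80% × 17% × 60% = 8.16%.
Via Thornfield → Quillon: 10% × 59% × 60% = 3.54%.
Via Larkspur → Thornfield → Quillon: 80% × 67% × 59% × 60% = 18.9744%.
Via Quillon: 21% × 60% = 12.6%.
Total: 40% + 8.16% + 3.54% + 18.9744% + 12.6% = 83.2744%.
Rounded: 83.27%.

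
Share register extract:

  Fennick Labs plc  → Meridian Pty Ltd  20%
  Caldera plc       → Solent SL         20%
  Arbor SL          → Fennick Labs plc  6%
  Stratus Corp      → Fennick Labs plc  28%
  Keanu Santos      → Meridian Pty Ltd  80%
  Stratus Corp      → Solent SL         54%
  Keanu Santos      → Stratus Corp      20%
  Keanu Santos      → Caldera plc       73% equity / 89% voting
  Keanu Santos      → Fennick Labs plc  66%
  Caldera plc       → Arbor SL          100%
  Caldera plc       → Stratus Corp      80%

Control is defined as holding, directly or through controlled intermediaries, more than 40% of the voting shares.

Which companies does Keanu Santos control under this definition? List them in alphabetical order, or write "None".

Arbor SL, Caldera plc, Fennick Labs plc, Meridian Pty Ltd, Solent SL, Stratus Corp

Keanu holds 89% of Caldera, so Keanu controls Caldera.
Keanu and Caldera together hold 20% + 80% = 100% of Stratus, so Keanu controls Stratus.
Caldera holds 100% of Arbor, so Keanu controls Arbor.
Arbor and Keanu and Stratus together hold 6% + 66% + 28% = 100% of Fennick, so Keanu controls Fennick.
Caldera and Stratus together hold 20% + 54% = 74% of Solent, so Keanu controls Solent.
Fennick and Keanu together hold 20% + 80% = 100% of Meridian, so Keanu controls Meridian.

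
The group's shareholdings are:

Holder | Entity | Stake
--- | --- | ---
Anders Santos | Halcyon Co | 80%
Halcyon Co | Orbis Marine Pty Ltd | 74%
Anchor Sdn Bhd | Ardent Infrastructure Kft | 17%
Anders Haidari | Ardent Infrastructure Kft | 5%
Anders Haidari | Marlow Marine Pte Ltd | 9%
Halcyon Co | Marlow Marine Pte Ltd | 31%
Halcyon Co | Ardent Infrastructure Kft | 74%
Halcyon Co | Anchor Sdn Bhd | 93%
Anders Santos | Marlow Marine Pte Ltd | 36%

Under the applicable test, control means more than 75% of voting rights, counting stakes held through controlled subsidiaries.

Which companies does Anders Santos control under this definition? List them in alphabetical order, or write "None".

Anders Santos holds 80% of Halcyon, so Anders Santos controls Halcyon.
Halcyon holds 93% of Anchor, so Anders Santos controls Anchor.
Anchor and Halcyon together hold 17% + 74% = 91% of Ardent, so Anders Santos controls Ardent.
No other company's threshold is met.

Anchor Sdn Bhd, Ardent Infrastructure Kft, Halcyon Co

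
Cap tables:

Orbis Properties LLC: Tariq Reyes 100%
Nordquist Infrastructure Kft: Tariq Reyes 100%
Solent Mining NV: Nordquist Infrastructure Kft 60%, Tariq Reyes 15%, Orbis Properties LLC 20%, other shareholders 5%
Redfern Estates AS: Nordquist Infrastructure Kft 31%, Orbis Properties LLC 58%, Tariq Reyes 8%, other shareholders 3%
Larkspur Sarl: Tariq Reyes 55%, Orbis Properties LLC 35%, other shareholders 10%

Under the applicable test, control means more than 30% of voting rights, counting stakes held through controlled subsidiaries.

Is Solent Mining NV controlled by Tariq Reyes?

Tariq holds 100% of Nordquist, so Tariq controls Nordquist.
Tariq holds 100% of Orbis, so Tariq controls Orbis.
Nordquist and Tariq and Orbis together hold 60% + 15% + 20% = 95% of Solent, so Tariq controls Solent.

Yes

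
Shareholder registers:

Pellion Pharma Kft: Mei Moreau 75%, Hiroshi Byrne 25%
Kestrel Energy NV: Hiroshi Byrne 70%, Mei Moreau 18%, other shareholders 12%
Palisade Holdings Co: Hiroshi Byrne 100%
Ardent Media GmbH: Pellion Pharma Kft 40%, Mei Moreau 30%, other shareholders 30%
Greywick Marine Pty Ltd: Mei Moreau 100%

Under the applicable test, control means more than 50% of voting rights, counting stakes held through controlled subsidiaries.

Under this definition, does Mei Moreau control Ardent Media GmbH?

Mei holds 75% of Pellion, so Mei controls Pellion.
Pellion and Mei together hold 40% + 30% = 70% of Ardent, so Mei controls Ardent.

Yes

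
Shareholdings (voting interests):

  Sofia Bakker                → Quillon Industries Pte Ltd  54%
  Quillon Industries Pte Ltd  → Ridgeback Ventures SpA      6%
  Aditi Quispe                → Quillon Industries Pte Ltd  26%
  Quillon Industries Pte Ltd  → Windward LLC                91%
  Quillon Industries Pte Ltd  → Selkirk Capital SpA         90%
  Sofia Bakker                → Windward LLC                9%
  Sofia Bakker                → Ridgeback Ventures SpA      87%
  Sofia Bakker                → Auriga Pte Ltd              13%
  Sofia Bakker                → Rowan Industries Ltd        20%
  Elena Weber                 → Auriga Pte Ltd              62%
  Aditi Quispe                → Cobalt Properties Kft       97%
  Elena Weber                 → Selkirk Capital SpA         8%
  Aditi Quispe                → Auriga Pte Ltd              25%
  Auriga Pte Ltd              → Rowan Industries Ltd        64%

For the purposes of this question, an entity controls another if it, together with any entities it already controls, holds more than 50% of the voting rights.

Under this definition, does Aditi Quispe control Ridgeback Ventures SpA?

No

Aditi holds 97% of Cobalt, so Aditi controls Cobalt.
Neither Aditi nor any entity Aditi controls holds any voting interest in Ridgeback.
So Aditi does not control Ridgeback.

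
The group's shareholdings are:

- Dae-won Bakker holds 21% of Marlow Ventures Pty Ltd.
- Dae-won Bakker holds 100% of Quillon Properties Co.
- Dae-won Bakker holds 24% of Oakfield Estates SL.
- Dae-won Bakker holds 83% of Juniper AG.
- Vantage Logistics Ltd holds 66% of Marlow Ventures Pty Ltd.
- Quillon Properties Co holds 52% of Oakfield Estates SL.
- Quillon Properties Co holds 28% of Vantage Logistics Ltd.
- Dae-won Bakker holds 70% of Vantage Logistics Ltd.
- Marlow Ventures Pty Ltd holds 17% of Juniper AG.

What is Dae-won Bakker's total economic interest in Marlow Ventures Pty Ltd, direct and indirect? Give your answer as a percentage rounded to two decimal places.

85.68%

Dae-won reaches Marlow along 3 paths.
Direct stake: 21% = 21%.
Via Quillon → Vantage: 100% × 28% × 66% = 18.48%.
Via Vantage: 70% × 66% = 46.2%.
Total: 21% + 18.48% + 46.2% = 85.68%.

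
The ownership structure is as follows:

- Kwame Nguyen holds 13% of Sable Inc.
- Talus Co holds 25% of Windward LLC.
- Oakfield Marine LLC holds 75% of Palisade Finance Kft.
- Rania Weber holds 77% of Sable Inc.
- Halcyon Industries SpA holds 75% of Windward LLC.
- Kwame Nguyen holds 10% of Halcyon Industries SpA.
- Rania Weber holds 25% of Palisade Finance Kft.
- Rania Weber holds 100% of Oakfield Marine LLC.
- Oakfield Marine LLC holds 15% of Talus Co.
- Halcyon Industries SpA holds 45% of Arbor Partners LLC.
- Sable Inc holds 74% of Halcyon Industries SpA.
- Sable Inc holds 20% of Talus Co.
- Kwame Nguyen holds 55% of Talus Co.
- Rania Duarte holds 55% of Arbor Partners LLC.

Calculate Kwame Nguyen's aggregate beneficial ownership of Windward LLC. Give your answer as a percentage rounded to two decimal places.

Kwame reaches Windward along 4 paths.
Via Talus: 55% × 25% = 13.75%.
Via Sable → Talus: 13% × 20% × 25% = 0.65%.
Via Halcyon: 10% × 75% = 7.5%.
Via Sable → Halcyon: 13% × 74% × 75% = 7.215%.
Total: 13.75% + 0.65% + 7.5% + 7.215% = 29.115%.
Rounded: 29.12%.

29.12%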